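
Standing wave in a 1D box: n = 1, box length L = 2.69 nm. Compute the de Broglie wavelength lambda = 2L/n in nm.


lambda = 2L / n
= 2 * 2.69 / 1
= 5.38 / 1
= 5.38 nm

5.38


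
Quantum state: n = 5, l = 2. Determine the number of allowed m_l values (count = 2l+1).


m_l ranges from -l to +l in integer steps
So m_l goes from -2 to +2
Count = 2l + 1 = 2*2 + 1
= 5

5


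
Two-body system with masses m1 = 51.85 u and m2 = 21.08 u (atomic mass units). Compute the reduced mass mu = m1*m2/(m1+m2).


mu = m1 * m2 / (m1 + m2)
= 51.85 * 21.08 / (51.85 + 21.08)
= 1092.998 / 72.93
= 14.9869 u

14.9869


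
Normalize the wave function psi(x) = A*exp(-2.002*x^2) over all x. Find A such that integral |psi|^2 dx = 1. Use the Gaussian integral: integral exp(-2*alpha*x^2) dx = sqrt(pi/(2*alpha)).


integral |psi|^2 dx = A^2 * sqrt(pi/(2*alpha)) = 1
A^2 = sqrt(2*alpha/pi)
= sqrt(2 * 2.002 / pi)
= 1.128943
A = sqrt(1.128943)
= 1.0625

1.0625


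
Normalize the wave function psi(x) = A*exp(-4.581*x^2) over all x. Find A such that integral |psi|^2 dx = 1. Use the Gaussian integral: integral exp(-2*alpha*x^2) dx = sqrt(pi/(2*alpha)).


integral |psi|^2 dx = A^2 * sqrt(pi/(2*alpha)) = 1
A^2 = sqrt(2*alpha/pi)
= sqrt(2 * 4.581 / pi)
= 1.707734
A = sqrt(1.707734)
= 1.3068

1.3068


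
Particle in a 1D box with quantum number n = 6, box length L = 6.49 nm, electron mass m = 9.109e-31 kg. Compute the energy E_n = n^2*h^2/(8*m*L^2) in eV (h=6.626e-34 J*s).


E = n^2 * h^2 / (8 * m * L^2)
= 6^2 * (6.626e-34)^2 / (8 * 9.109e-31 * (6.49e-9)^2)
= 36 * 4.3904e-67 / (8 * 9.109e-31 * 4.2120e-17)
= 5.1494e-20 J
= 0.3214 eV

0.3214


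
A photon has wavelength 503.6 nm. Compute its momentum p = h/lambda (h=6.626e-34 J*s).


p = h / lambda
= 6.626e-34 / (503.6e-9)
= 6.626e-34 / 5.0360e-07
= 1.3157e-27 kg*m/s

1.3157e-27


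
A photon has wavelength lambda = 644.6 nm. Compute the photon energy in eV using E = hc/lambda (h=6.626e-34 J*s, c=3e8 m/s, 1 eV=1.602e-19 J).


E = hc / lambda
= (6.626e-34)(3e8) / (644.6e-9)
= 1.9878e-25 / 6.4460e-07
= 3.0838e-19 J
Converting to eV: 3.0838e-19 / 1.602e-19
= 1.925 eV

1.925


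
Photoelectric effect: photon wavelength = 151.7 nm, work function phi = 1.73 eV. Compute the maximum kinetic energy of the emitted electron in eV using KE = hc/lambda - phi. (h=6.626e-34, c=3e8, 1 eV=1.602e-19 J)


E_photon = hc / lambda
= (6.626e-34)(3e8) / (151.7e-9)
= 1.3103e-18 J
= 8.1795 eV
KE = E_photon - phi
= 8.1795 - 1.73
= 6.4495 eV

6.4495


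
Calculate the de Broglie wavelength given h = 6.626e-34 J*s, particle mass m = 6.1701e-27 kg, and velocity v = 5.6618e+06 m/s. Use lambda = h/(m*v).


lambda = h / (m * v)
= 6.626e-34 / (6.1701e-27 * 5.6618e+06)
= 6.626e-34 / 3.4934e-20
= 1.8967e-14 m

1.8967e-14


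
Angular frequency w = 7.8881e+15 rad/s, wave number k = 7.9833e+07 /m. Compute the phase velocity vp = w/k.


vp = w / k
= 7.8881e+15 / 7.9833e+07
= 9.8808e+07 m/s

9.8808e+07


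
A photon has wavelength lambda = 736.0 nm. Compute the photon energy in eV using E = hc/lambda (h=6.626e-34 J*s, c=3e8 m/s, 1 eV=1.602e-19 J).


E = hc / lambda
= (6.626e-34)(3e8) / (736.0e-9)
= 1.9878e-25 / 7.3600e-07
= 2.7008e-19 J
Converting to eV: 2.7008e-19 / 1.602e-19
= 1.6859 eV

1.6859


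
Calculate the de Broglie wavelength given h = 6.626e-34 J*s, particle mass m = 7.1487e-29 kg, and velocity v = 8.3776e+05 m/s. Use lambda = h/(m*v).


lambda = h / (m * v)
= 6.626e-34 / (7.1487e-29 * 8.3776e+05)
= 6.626e-34 / 5.9889e-23
= 1.1064e-11 m

1.1064e-11


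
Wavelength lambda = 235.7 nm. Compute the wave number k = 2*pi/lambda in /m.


k = 2 * pi / lambda
= 6.2832 / (235.7e-9)
= 6.2832 / 2.3570e-07
= 2.6658e+07 /m

2.6658e+07


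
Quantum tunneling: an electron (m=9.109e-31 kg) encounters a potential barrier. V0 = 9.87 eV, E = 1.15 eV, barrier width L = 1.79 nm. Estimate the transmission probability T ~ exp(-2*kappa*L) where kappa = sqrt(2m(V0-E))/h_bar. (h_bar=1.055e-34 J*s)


V0 - E = 8.72 eV = 1.3969e-18 J
kappa = sqrt(2 * m * (V0-E)) / h_bar
= sqrt(2 * 9.109e-31 * 1.3969e-18) / 1.055e-34
= 1.5121e+10 /m
2*kappa*L = 2 * 1.5121e+10 * 1.79e-9
= 54.134
T = exp(-54.134) = 3.089488e-24

3.089488e-24


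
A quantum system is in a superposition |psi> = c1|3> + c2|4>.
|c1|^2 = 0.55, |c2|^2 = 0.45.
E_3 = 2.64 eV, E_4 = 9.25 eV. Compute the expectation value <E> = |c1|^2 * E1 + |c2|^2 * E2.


<E> = |c1|^2 * E1 + |c2|^2 * E2
= 0.55 * 2.64 + 0.45 * 9.25
= 1.452 + 4.1625
= 5.6145 eV

5.6145


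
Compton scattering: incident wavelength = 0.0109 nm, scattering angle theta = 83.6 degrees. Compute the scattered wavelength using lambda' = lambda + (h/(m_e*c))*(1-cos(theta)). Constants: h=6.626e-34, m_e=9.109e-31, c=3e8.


Compton wavelength: h/(m_e*c) = 2.4247e-12 m
d_lambda = 2.4247e-12 * (1 - cos(83.6 deg))
= 2.4247e-12 * 0.888531
= 2.1544e-12 m = 0.002154 nm
lambda' = 0.0109 + 0.002154
= 0.013054 nm

0.013054


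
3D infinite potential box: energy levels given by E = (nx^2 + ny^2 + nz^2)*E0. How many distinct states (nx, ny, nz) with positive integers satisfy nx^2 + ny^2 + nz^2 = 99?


Enumerate all (nx, ny, nz) with nx^2 + ny^2 + nz^2 = 99:
(1,7,7)
(3,3,9)
(3,9,3)
(5,5,7)
(5,7,5)
(7,1,7)
(7,5,5)
(7,7,1)
(9,3,3)
Total degeneracy = 9

9


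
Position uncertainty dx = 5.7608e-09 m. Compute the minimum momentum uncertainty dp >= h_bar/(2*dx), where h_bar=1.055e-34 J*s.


dp = h_bar / (2 * dx)
= 1.055e-34 / (2 * 5.7608e-09)
= 1.055e-34 / 1.1522e-08
= 9.1567e-27 kg*m/s

9.1567e-27


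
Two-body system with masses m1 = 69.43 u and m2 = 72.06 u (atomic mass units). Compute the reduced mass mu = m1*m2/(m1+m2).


mu = m1 * m2 / (m1 + m2)
= 69.43 * 72.06 / (69.43 + 72.06)
= 5003.1258 / 141.49
= 35.3603 u

35.3603


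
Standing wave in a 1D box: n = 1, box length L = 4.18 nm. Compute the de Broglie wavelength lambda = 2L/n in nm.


lambda = 2L / n
= 2 * 4.18 / 1
= 8.36 / 1
= 8.36 nm

8.36


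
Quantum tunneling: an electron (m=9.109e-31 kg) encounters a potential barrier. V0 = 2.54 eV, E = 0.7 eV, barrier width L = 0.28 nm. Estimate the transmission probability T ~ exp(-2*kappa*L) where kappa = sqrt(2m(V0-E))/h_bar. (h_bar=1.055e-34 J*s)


V0 - E = 1.84 eV = 2.9477e-19 J
kappa = sqrt(2 * m * (V0-E)) / h_bar
= sqrt(2 * 9.109e-31 * 2.9477e-19) / 1.055e-34
= 6.9461e+09 /m
2*kappa*L = 2 * 6.9461e+09 * 0.28e-9
= 3.8898
T = exp(-3.8898) = 2.044965e-02

2.044965e-02


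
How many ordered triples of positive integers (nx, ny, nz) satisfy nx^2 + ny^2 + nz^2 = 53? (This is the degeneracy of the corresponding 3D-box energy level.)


Enumerate all (nx, ny, nz) with nx^2 + ny^2 + nz^2 = 53:
(1,4,6)
(1,6,4)
(4,1,6)
(4,6,1)
(6,1,4)
(6,4,1)
Total degeneracy = 6

6


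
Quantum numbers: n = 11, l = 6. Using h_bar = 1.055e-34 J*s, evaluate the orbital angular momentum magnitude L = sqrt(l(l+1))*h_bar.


L = sqrt(l*(l+1)) * h_bar
= sqrt(6 * 7) * 1.055e-34
= sqrt(42) * 1.055e-34
= 6.4807 * 1.055e-34
= 6.8372e-34 J*s

6.8372e-34


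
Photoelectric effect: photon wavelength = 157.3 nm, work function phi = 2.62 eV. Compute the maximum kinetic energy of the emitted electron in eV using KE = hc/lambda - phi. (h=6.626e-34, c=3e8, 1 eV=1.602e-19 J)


E_photon = hc / lambda
= (6.626e-34)(3e8) / (157.3e-9)
= 1.2637e-18 J
= 7.8883 eV
KE = E_photon - phi
= 7.8883 - 2.62
= 5.2683 eV

5.2683


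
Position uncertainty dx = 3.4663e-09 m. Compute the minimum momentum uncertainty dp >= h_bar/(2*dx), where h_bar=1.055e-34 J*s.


dp = h_bar / (2 * dx)
= 1.055e-34 / (2 * 3.4663e-09)
= 1.055e-34 / 6.9326e-09
= 1.5218e-26 kg*m/s

1.5218e-26


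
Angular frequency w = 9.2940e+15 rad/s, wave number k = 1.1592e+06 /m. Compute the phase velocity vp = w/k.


vp = w / k
= 9.2940e+15 / 1.1592e+06
= 8.0176e+09 m/s

8.0176e+09


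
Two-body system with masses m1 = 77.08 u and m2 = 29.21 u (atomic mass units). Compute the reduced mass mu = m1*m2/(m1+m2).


mu = m1 * m2 / (m1 + m2)
= 77.08 * 29.21 / (77.08 + 29.21)
= 2251.5068 / 106.29
= 21.1827 u

21.1827


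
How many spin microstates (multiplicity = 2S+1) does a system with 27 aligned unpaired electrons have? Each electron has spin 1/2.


Total spin S = N * (1/2) = 27 * 0.5 = 13.5
Spin multiplicity = 2S + 1
= 2 * 13.5 + 1
= 28

28


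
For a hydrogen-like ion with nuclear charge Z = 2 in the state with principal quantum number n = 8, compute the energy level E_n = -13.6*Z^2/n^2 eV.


E_n = -13.6 * Z^2 / n^2
= -13.6 * 2^2 / 8^2
= -13.6 * 4 / 64
= -0.85 eV

-0.85


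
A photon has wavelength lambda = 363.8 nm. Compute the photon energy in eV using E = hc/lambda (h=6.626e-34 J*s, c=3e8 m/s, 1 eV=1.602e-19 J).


E = hc / lambda
= (6.626e-34)(3e8) / (363.8e-9)
= 1.9878e-25 / 3.6380e-07
= 5.4640e-19 J
Converting to eV: 5.4640e-19 / 1.602e-19
= 3.4107 eV

3.4107


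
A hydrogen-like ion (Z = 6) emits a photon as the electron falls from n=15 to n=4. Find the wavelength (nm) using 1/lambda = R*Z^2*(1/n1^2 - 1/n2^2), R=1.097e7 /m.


1/lambda = R * Z^2 * (1/n1^2 - 1/n2^2)
= 1.097e7 * 6^2 * (1/4^2 - 1/15^2)
= 1.097e7 * 36 * (0.0625 - 0.004444)
= 2.2927e+07 /m
lambda = 1 / 2.2927e+07
= 43.6161 nm

43.6161


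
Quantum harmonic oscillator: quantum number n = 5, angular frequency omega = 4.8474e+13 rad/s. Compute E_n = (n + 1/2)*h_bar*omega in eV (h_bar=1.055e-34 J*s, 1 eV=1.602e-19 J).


E = (n + 1/2) * h_bar * omega
= (5 + 0.5) * 1.055e-34 * 4.8474e+13
= 5.5 * 5.1140e-21
= 2.8127e-20 J
= 0.1756 eV

0.1756


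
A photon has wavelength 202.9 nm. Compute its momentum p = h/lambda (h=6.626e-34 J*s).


p = h / lambda
= 6.626e-34 / (202.9e-9)
= 6.626e-34 / 2.0290e-07
= 3.2656e-27 kg*m/s

3.2656e-27


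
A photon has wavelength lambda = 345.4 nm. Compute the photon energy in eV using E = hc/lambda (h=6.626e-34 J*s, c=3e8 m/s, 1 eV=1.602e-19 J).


E = hc / lambda
= (6.626e-34)(3e8) / (345.4e-9)
= 1.9878e-25 / 3.4540e-07
= 5.7551e-19 J
Converting to eV: 5.7551e-19 / 1.602e-19
= 3.5924 eV

3.5924


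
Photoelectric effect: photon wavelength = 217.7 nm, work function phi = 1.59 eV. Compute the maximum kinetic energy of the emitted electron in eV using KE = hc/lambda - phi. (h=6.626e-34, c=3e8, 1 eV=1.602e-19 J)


E_photon = hc / lambda
= (6.626e-34)(3e8) / (217.7e-9)
= 9.1309e-19 J
= 5.6997 eV
KE = E_photon - phi
= 5.6997 - 1.59
= 4.1097 eV

4.1097


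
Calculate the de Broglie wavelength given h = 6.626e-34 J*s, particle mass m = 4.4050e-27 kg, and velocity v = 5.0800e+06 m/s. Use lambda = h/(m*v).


lambda = h / (m * v)
= 6.626e-34 / (4.4050e-27 * 5.0800e+06)
= 6.626e-34 / 2.2377e-20
= 2.9610e-14 m

2.9610e-14


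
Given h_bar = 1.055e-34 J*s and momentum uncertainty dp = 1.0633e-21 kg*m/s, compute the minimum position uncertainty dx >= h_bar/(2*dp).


dx = h_bar / (2 * dp)
= 1.055e-34 / (2 * 1.0633e-21)
= 1.055e-34 / 2.1266e-21
= 4.9610e-14 m

4.9610e-14


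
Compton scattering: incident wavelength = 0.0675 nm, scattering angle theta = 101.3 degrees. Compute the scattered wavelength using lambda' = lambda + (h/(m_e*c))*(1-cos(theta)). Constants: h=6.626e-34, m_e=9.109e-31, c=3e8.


Compton wavelength: h/(m_e*c) = 2.4247e-12 m
d_lambda = 2.4247e-12 * (1 - cos(101.3 deg))
= 2.4247e-12 * 1.195946
= 2.8998e-12 m = 0.0029 nm
lambda' = 0.0675 + 0.0029
= 0.0704 nm

0.0704


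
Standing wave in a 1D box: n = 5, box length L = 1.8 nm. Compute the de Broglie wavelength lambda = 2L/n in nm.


lambda = 2L / n
= 2 * 1.8 / 5
= 3.6 / 5
= 0.72 nm

0.72


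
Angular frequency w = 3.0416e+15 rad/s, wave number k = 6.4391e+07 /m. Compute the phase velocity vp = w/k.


vp = w / k
= 3.0416e+15 / 6.4391e+07
= 4.7236e+07 m/s

4.7236e+07


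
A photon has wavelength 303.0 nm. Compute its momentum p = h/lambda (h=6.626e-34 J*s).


p = h / lambda
= 6.626e-34 / (303.0e-9)
= 6.626e-34 / 3.0300e-07
= 2.1868e-27 kg*m/s

2.1868e-27


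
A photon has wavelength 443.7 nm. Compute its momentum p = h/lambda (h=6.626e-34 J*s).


p = h / lambda
= 6.626e-34 / (443.7e-9)
= 6.626e-34 / 4.4370e-07
= 1.4934e-27 kg*m/s

1.4934e-27


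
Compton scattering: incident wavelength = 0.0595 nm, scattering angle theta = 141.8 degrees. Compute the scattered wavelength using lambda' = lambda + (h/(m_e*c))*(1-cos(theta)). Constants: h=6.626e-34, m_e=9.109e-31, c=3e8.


Compton wavelength: h/(m_e*c) = 2.4247e-12 m
d_lambda = 2.4247e-12 * (1 - cos(141.8 deg))
= 2.4247e-12 * 1.785857
= 4.3302e-12 m = 0.00433 nm
lambda' = 0.0595 + 0.00433
= 0.06383 nm

0.06383


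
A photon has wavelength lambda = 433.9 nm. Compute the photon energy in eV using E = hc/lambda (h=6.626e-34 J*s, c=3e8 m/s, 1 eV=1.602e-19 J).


E = hc / lambda
= (6.626e-34)(3e8) / (433.9e-9)
= 1.9878e-25 / 4.3390e-07
= 4.5812e-19 J
Converting to eV: 4.5812e-19 / 1.602e-19
= 2.8597 eV

2.8597


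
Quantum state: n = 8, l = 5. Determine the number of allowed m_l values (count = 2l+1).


m_l ranges from -l to +l in integer steps
So m_l goes from -5 to +5
Count = 2l + 1 = 2*5 + 1
= 11

11


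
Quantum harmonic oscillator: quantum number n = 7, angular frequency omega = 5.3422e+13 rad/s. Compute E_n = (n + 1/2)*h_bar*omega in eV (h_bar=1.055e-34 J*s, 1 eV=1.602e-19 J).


E = (n + 1/2) * h_bar * omega
= (7 + 0.5) * 1.055e-34 * 5.3422e+13
= 7.5 * 5.6360e-21
= 4.2270e-20 J
= 0.2639 eV

0.2639


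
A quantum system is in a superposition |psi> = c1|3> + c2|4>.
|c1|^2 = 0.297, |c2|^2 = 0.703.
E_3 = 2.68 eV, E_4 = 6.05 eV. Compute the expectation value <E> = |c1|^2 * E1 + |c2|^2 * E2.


<E> = |c1|^2 * E1 + |c2|^2 * E2
= 0.297 * 2.68 + 0.703 * 6.05
= 0.796 + 4.2531
= 5.0491 eV

5.0491


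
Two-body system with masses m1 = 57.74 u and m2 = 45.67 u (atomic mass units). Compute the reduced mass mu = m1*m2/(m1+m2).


mu = m1 * m2 / (m1 + m2)
= 57.74 * 45.67 / (57.74 + 45.67)
= 2636.9858 / 103.41
= 25.5003 u

25.5003


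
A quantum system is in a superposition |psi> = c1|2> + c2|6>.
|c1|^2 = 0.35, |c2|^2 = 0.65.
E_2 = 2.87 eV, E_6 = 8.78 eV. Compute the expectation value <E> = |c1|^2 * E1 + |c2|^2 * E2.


<E> = |c1|^2 * E1 + |c2|^2 * E2
= 0.35 * 2.87 + 0.65 * 8.78
= 1.0045 + 5.707
= 6.7115 eV

6.7115


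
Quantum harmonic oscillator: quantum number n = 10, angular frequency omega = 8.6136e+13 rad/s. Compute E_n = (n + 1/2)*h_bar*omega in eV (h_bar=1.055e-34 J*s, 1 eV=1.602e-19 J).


E = (n + 1/2) * h_bar * omega
= (10 + 0.5) * 1.055e-34 * 8.6136e+13
= 10.5 * 9.0873e-21
= 9.5417e-20 J
= 0.5956 eV

0.5956


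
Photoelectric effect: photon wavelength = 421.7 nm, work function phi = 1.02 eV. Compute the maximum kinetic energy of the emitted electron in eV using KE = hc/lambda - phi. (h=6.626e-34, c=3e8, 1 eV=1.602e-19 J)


E_photon = hc / lambda
= (6.626e-34)(3e8) / (421.7e-9)
= 4.7138e-19 J
= 2.9424 eV
KE = E_photon - phi
= 2.9424 - 1.02
= 1.9224 eV

1.9224


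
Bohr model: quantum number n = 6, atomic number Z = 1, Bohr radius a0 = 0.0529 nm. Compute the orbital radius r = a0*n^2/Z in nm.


r = a0 * n^2 / Z
= 0.0529 * 6^2 / 1
= 0.0529 * 36 / 1
= 1.9044 nm

1.9044


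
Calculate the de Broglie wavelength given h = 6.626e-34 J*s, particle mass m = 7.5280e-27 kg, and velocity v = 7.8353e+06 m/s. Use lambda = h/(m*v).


lambda = h / (m * v)
= 6.626e-34 / (7.5280e-27 * 7.8353e+06)
= 6.626e-34 / 5.8984e-20
= 1.1234e-14 m

1.1234e-14


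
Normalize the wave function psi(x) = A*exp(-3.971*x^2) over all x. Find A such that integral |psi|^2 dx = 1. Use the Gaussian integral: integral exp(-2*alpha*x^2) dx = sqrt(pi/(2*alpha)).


integral |psi|^2 dx = A^2 * sqrt(pi/(2*alpha)) = 1
A^2 = sqrt(2*alpha/pi)
= sqrt(2 * 3.971 / pi)
= 1.589974
A = sqrt(1.589974)
= 1.2609

1.2609


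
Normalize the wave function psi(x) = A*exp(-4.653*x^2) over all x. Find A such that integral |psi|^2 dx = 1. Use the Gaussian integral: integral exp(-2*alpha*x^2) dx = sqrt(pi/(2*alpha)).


integral |psi|^2 dx = A^2 * sqrt(pi/(2*alpha)) = 1
A^2 = sqrt(2*alpha/pi)
= sqrt(2 * 4.653 / pi)
= 1.721102
A = sqrt(1.721102)
= 1.3119

1.3119


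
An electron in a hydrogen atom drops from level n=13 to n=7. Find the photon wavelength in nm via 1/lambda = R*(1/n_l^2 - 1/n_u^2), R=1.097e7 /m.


1/lambda = R * (1/n_l^2 - 1/n_u^2)
= 1.097e7 * (1/7^2 - 1/13^2)
= 1.097e7 * (0.020408 - 0.005917)
= 1.097e7 * 0.014491
= 1.5897e+05 /m
lambda = 1 / 1.5897e+05 = 6290.6411 nm

6290.6411


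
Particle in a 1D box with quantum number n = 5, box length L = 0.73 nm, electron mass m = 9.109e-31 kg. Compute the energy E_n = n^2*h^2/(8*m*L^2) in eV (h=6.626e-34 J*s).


E = n^2 * h^2 / (8 * m * L^2)
= 5^2 * (6.626e-34)^2 / (8 * 9.109e-31 * (0.73e-9)^2)
= 25 * 4.3904e-67 / (8 * 9.109e-31 * 5.3290e-19)
= 2.8264e-18 J
= 17.6431 eV

17.6431


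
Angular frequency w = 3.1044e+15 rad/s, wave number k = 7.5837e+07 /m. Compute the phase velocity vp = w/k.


vp = w / k
= 3.1044e+15 / 7.5837e+07
= 4.0935e+07 m/s

4.0935e+07


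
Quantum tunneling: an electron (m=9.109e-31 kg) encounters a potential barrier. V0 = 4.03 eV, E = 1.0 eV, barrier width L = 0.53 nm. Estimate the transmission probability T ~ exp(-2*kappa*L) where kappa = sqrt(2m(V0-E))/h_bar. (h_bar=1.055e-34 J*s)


V0 - E = 3.03 eV = 4.8541e-19 J
kappa = sqrt(2 * m * (V0-E)) / h_bar
= sqrt(2 * 9.109e-31 * 4.8541e-19) / 1.055e-34
= 8.9135e+09 /m
2*kappa*L = 2 * 8.9135e+09 * 0.53e-9
= 9.4484
T = exp(-9.4484) = 7.881891e-05

7.881891e-05


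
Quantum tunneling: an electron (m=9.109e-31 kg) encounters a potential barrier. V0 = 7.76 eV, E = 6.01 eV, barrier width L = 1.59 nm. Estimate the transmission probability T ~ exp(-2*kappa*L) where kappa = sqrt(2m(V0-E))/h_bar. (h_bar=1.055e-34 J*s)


V0 - E = 1.75 eV = 2.8035e-19 J
kappa = sqrt(2 * m * (V0-E)) / h_bar
= sqrt(2 * 9.109e-31 * 2.8035e-19) / 1.055e-34
= 6.7740e+09 /m
2*kappa*L = 2 * 6.7740e+09 * 1.59e-9
= 21.5415
T = exp(-21.5415) = 4.412243e-10

4.412243e-10


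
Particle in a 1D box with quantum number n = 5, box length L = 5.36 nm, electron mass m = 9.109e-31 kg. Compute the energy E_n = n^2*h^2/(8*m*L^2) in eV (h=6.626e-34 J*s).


E = n^2 * h^2 / (8 * m * L^2)
= 5^2 * (6.626e-34)^2 / (8 * 9.109e-31 * (5.36e-9)^2)
= 25 * 4.3904e-67 / (8 * 9.109e-31 * 2.8730e-17)
= 5.2427e-20 J
= 0.3273 eV

0.3273


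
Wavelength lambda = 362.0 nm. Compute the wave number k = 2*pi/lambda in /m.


k = 2 * pi / lambda
= 6.2832 / (362.0e-9)
= 6.2832 / 3.6200e-07
= 1.7357e+07 /m

1.7357e+07


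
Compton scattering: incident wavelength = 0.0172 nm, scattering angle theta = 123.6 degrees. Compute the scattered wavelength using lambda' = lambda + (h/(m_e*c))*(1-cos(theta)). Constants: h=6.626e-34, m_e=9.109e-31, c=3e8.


Compton wavelength: h/(m_e*c) = 2.4247e-12 m
d_lambda = 2.4247e-12 * (1 - cos(123.6 deg))
= 2.4247e-12 * 1.553392
= 3.7665e-12 m = 0.003767 nm
lambda' = 0.0172 + 0.003767
= 0.020967 nm

0.020967


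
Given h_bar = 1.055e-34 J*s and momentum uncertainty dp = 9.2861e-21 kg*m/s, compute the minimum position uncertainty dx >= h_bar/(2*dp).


dx = h_bar / (2 * dp)
= 1.055e-34 / (2 * 9.2861e-21)
= 1.055e-34 / 1.8572e-20
= 5.6805e-15 m

5.6805e-15


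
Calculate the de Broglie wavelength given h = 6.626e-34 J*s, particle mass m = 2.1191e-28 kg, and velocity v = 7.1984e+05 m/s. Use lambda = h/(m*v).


lambda = h / (m * v)
= 6.626e-34 / (2.1191e-28 * 7.1984e+05)
= 6.626e-34 / 1.5254e-22
= 4.3437e-12 m

4.3437e-12


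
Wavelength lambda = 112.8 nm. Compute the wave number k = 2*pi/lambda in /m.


k = 2 * pi / lambda
= 6.2832 / (112.8e-9)
= 6.2832 / 1.1280e-07
= 5.5702e+07 /m

5.5702e+07


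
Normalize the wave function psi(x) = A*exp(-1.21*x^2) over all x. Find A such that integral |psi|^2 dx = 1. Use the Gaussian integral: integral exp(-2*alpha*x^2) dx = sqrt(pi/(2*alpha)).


integral |psi|^2 dx = A^2 * sqrt(pi/(2*alpha)) = 1
A^2 = sqrt(2*alpha/pi)
= sqrt(2 * 1.21 / pi)
= 0.877673
A = sqrt(0.877673)
= 0.9368

0.9368


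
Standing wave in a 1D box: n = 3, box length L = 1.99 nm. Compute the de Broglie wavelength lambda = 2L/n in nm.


lambda = 2L / n
= 2 * 1.99 / 3
= 3.98 / 3
= 1.3267 nm

1.3267


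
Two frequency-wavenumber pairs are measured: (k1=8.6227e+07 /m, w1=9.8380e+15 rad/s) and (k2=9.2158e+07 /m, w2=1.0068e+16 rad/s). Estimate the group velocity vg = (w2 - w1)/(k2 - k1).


vg = (w2 - w1) / (k2 - k1)
= (1.0068e+16 - 9.8380e+15) / (9.2158e+07 - 8.6227e+07)
= 2.3000e+14 / 5.9310e+06
= 3.8779e+07 m/s

3.8779e+07


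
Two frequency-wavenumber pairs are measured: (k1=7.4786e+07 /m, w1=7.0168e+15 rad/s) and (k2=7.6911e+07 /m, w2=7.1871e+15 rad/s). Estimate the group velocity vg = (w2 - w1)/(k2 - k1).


vg = (w2 - w1) / (k2 - k1)
= (7.1871e+15 - 7.0168e+15) / (7.6911e+07 - 7.4786e+07)
= 1.7030e+14 / 2.1250e+06
= 8.0141e+07 m/s

8.0141e+07


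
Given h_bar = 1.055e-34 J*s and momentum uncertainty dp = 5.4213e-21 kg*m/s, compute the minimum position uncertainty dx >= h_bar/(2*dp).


dx = h_bar / (2 * dp)
= 1.055e-34 / (2 * 5.4213e-21)
= 1.055e-34 / 1.0843e-20
= 9.7301e-15 m

9.7301e-15


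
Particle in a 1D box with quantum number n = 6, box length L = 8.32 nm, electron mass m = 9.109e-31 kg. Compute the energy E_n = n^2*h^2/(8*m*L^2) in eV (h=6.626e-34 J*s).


E = n^2 * h^2 / (8 * m * L^2)
= 6^2 * (6.626e-34)^2 / (8 * 9.109e-31 * (8.32e-9)^2)
= 36 * 4.3904e-67 / (8 * 9.109e-31 * 6.9222e-17)
= 3.1333e-20 J
= 0.1956 eV

0.1956


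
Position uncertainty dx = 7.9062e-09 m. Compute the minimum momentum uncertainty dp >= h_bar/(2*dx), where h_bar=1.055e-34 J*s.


dp = h_bar / (2 * dx)
= 1.055e-34 / (2 * 7.9062e-09)
= 1.055e-34 / 1.5812e-08
= 6.6720e-27 kg*m/s

6.6720e-27


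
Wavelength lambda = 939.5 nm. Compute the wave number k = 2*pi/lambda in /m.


k = 2 * pi / lambda
= 6.2832 / (939.5e-9)
= 6.2832 / 9.3950e-07
= 6.6878e+06 /m

6.6878e+06


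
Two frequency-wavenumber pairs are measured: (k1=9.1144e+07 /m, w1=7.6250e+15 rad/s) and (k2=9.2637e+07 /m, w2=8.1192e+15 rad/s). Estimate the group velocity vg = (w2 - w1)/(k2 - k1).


vg = (w2 - w1) / (k2 - k1)
= (8.1192e+15 - 7.6250e+15) / (9.2637e+07 - 9.1144e+07)
= 4.9420e+14 / 1.4930e+06
= 3.3101e+08 m/s

3.3101e+08


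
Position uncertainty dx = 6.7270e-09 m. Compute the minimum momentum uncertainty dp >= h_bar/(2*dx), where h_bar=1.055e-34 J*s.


dp = h_bar / (2 * dx)
= 1.055e-34 / (2 * 6.7270e-09)
= 1.055e-34 / 1.3454e-08
= 7.8415e-27 kg*m/s

7.8415e-27


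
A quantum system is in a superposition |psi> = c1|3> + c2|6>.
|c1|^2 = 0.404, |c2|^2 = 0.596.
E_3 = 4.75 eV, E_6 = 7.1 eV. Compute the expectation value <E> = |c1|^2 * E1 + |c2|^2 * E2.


<E> = |c1|^2 * E1 + |c2|^2 * E2
= 0.404 * 4.75 + 0.596 * 7.1
= 1.919 + 4.2316
= 6.1506 eV

6.1506


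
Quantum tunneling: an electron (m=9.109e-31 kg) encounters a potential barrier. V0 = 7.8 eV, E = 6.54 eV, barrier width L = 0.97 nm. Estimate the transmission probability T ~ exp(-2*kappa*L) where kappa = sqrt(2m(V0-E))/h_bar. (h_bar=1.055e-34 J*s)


V0 - E = 1.26 eV = 2.0185e-19 J
kappa = sqrt(2 * m * (V0-E)) / h_bar
= sqrt(2 * 9.109e-31 * 2.0185e-19) / 1.055e-34
= 5.7480e+09 /m
2*kappa*L = 2 * 5.7480e+09 * 0.97e-9
= 11.1511
T = exp(-11.1511) = 1.436006e-05

1.436006e-05


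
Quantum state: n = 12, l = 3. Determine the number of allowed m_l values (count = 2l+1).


m_l ranges from -l to +l in integer steps
So m_l goes from -3 to +3
Count = 2l + 1 = 2*3 + 1
= 7

7


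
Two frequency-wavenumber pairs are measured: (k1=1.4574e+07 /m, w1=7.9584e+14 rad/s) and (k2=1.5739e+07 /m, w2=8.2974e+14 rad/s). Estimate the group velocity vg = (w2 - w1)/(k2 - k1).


vg = (w2 - w1) / (k2 - k1)
= (8.2974e+14 - 7.9584e+14) / (1.5739e+07 - 1.4574e+07)
= 3.3900e+13 / 1.1650e+06
= 2.9099e+07 m/s

2.9099e+07


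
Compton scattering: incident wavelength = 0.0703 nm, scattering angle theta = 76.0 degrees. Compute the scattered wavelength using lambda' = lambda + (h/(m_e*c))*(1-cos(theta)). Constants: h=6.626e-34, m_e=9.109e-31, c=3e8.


Compton wavelength: h/(m_e*c) = 2.4247e-12 m
d_lambda = 2.4247e-12 * (1 - cos(76.0 deg))
= 2.4247e-12 * 0.758078
= 1.8381e-12 m = 0.001838 nm
lambda' = 0.0703 + 0.001838
= 0.072138 nm

0.072138


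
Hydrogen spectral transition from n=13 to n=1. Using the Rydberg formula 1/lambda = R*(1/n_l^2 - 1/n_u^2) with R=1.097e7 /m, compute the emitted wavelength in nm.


1/lambda = R * (1/n_l^2 - 1/n_u^2)
= 1.097e7 * (1/1^2 - 1/13^2)
= 1.097e7 * (1.0 - 0.005917)
= 1.097e7 * 0.994083
= 1.0905e+07 /m
lambda = 1 / 1.0905e+07 = 91.7003 nm

91.7003


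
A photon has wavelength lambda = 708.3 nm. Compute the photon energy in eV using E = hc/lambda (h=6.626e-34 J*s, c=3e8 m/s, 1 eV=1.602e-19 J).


E = hc / lambda
= (6.626e-34)(3e8) / (708.3e-9)
= 1.9878e-25 / 7.0830e-07
= 2.8064e-19 J
Converting to eV: 2.8064e-19 / 1.602e-19
= 1.7518 eV

1.7518


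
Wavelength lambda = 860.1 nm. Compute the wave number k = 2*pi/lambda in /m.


k = 2 * pi / lambda
= 6.2832 / (860.1e-9)
= 6.2832 / 8.6010e-07
= 7.3052e+06 /m

7.3052e+06


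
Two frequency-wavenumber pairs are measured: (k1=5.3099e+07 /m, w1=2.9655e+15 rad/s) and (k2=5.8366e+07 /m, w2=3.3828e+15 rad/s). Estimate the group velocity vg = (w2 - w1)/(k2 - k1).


vg = (w2 - w1) / (k2 - k1)
= (3.3828e+15 - 2.9655e+15) / (5.8366e+07 - 5.3099e+07)
= 4.1730e+14 / 5.2670e+06
= 7.9229e+07 m/s

7.9229e+07


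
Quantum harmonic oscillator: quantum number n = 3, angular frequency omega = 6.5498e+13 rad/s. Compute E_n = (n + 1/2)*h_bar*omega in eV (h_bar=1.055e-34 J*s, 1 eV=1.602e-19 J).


E = (n + 1/2) * h_bar * omega
= (3 + 0.5) * 1.055e-34 * 6.5498e+13
= 3.5 * 6.9100e-21
= 2.4185e-20 J
= 0.151 eV

0.151


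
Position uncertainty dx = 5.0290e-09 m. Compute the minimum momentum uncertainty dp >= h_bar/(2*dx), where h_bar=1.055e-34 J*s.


dp = h_bar / (2 * dx)
= 1.055e-34 / (2 * 5.0290e-09)
= 1.055e-34 / 1.0058e-08
= 1.0489e-26 kg*m/s

1.0489e-26


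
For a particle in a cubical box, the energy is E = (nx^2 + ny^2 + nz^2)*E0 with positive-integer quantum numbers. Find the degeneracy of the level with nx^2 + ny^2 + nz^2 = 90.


Enumerate all (nx, ny, nz) with nx^2 + ny^2 + nz^2 = 90:
(1,5,8)
(1,8,5)
(4,5,7)
(4,7,5)
(5,1,8)
(5,4,7)
(5,7,4)
(5,8,1)
(7,4,5)
(7,5,4)
(8,1,5)
(8,5,1)
Total degeneracy = 12

12


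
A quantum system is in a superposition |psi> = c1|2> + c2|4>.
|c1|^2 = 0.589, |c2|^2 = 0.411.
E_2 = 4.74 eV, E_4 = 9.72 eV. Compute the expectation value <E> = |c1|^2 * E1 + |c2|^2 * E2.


<E> = |c1|^2 * E1 + |c2|^2 * E2
= 0.589 * 4.74 + 0.411 * 9.72
= 2.7919 + 3.9949
= 6.7868 eV

6.7868


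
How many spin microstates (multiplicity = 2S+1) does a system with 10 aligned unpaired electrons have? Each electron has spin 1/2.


Total spin S = N * (1/2) = 10 * 0.5 = 5.0
Spin multiplicity = 2S + 1
= 2 * 5.0 + 1
= 11

11


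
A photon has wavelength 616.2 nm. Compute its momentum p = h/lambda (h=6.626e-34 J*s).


p = h / lambda
= 6.626e-34 / (616.2e-9)
= 6.626e-34 / 6.1620e-07
= 1.0753e-27 kg*m/s

1.0753e-27


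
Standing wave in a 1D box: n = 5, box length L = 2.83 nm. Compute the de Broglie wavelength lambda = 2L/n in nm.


lambda = 2L / n
= 2 * 2.83 / 5
= 5.66 / 5
= 1.132 nm

1.132


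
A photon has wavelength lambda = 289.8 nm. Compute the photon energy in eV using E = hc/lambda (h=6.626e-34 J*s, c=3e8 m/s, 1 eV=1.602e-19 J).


E = hc / lambda
= (6.626e-34)(3e8) / (289.8e-9)
= 1.9878e-25 / 2.8980e-07
= 6.8592e-19 J
Converting to eV: 6.8592e-19 / 1.602e-19
= 4.2817 eV

4.2817


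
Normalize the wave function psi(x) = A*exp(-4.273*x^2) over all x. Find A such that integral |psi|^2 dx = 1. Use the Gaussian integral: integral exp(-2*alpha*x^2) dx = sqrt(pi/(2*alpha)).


integral |psi|^2 dx = A^2 * sqrt(pi/(2*alpha)) = 1
A^2 = sqrt(2*alpha/pi)
= sqrt(2 * 4.273 / pi)
= 1.649326
A = sqrt(1.649326)
= 1.2843

1.2843


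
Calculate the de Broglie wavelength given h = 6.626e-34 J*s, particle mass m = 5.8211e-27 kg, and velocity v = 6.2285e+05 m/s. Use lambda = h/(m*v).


lambda = h / (m * v)
= 6.626e-34 / (5.8211e-27 * 6.2285e+05)
= 6.626e-34 / 3.6257e-21
= 1.8275e-13 m

1.8275e-13


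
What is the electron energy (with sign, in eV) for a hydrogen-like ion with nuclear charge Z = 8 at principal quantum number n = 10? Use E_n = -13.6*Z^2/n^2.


E_n = -13.6 * Z^2 / n^2
= -13.6 * 8^2 / 10^2
= -13.6 * 64 / 100
= -8.704 eV

-8.704


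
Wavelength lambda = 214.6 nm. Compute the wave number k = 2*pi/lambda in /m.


k = 2 * pi / lambda
= 6.2832 / (214.6e-9)
= 6.2832 / 2.1460e-07
= 2.9279e+07 /m

2.9279e+07


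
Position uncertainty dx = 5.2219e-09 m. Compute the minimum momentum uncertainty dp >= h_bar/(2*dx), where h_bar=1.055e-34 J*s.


dp = h_bar / (2 * dx)
= 1.055e-34 / (2 * 5.2219e-09)
= 1.055e-34 / 1.0444e-08
= 1.0102e-26 kg*m/s

1.0102e-26


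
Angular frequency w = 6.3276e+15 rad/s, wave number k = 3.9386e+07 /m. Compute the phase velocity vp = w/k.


vp = w / k
= 6.3276e+15 / 3.9386e+07
= 1.6066e+08 m/s

1.6066e+08


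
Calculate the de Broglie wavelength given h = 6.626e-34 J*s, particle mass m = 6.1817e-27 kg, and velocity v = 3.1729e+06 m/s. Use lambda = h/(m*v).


lambda = h / (m * v)
= 6.626e-34 / (6.1817e-27 * 3.1729e+06)
= 6.626e-34 / 1.9614e-20
= 3.3782e-14 m

3.3782e-14


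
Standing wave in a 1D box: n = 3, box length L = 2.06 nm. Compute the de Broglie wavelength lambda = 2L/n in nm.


lambda = 2L / n
= 2 * 2.06 / 3
= 4.12 / 3
= 1.3733 nm

1.3733


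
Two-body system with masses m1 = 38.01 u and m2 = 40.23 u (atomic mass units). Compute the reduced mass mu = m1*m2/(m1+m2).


mu = m1 * m2 / (m1 + m2)
= 38.01 * 40.23 / (38.01 + 40.23)
= 1529.1423 / 78.24
= 19.5443 u

19.5443


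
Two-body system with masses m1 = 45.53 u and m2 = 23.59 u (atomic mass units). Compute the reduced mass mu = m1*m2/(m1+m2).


mu = m1 * m2 / (m1 + m2)
= 45.53 * 23.59 / (45.53 + 23.59)
= 1074.0527 / 69.12
= 15.539 u

15.539


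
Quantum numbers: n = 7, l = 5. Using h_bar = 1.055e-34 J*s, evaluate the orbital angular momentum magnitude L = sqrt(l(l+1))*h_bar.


L = sqrt(l*(l+1)) * h_bar
= sqrt(5 * 6) * 1.055e-34
= sqrt(30) * 1.055e-34
= 5.4772 * 1.055e-34
= 5.7785e-34 J*s

5.7785e-34


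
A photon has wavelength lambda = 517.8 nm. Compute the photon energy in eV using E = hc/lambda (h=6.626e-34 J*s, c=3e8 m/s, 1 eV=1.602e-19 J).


E = hc / lambda
= (6.626e-34)(3e8) / (517.8e-9)
= 1.9878e-25 / 5.1780e-07
= 3.8389e-19 J
Converting to eV: 3.8389e-19 / 1.602e-19
= 2.3963 eV

2.3963


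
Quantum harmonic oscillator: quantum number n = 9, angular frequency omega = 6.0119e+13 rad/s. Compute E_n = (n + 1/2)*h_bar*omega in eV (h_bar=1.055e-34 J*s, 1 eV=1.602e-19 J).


E = (n + 1/2) * h_bar * omega
= (9 + 0.5) * 1.055e-34 * 6.0119e+13
= 9.5 * 6.3426e-21
= 6.0254e-20 J
= 0.3761 eV

0.3761


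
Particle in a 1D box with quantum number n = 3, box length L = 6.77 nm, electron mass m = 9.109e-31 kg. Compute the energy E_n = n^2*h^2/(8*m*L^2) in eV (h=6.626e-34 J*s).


E = n^2 * h^2 / (8 * m * L^2)
= 3^2 * (6.626e-34)^2 / (8 * 9.109e-31 * (6.77e-9)^2)
= 9 * 4.3904e-67 / (8 * 9.109e-31 * 4.5833e-17)
= 1.1831e-20 J
= 0.0738 eV

0.0738


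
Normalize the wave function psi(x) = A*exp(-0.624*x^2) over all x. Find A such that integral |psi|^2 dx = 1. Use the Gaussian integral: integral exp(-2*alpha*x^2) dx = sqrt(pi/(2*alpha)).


integral |psi|^2 dx = A^2 * sqrt(pi/(2*alpha)) = 1
A^2 = sqrt(2*alpha/pi)
= sqrt(2 * 0.624 / pi)
= 0.630278
A = sqrt(0.630278)
= 0.7939

0.7939


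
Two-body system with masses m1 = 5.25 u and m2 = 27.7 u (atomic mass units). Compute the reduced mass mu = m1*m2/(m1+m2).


mu = m1 * m2 / (m1 + m2)
= 5.25 * 27.7 / (5.25 + 27.7)
= 145.425 / 32.95
= 4.4135 u

4.4135


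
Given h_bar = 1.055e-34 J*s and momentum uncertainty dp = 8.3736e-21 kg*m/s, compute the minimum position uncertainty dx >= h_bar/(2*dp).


dx = h_bar / (2 * dp)
= 1.055e-34 / (2 * 8.3736e-21)
= 1.055e-34 / 1.6747e-20
= 6.2996e-15 m

6.2996e-15


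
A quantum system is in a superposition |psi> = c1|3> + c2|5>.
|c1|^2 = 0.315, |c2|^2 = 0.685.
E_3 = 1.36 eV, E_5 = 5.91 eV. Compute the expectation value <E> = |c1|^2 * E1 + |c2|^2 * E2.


<E> = |c1|^2 * E1 + |c2|^2 * E2
= 0.315 * 1.36 + 0.685 * 5.91
= 0.4284 + 4.0484
= 4.4768 eV

4.4768


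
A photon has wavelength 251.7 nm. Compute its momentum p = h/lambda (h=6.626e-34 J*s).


p = h / lambda
= 6.626e-34 / (251.7e-9)
= 6.626e-34 / 2.5170e-07
= 2.6325e-27 kg*m/s

2.6325e-27


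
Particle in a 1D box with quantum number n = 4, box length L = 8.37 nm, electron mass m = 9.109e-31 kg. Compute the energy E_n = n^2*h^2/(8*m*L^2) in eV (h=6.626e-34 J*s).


E = n^2 * h^2 / (8 * m * L^2)
= 4^2 * (6.626e-34)^2 / (8 * 9.109e-31 * (8.37e-9)^2)
= 16 * 4.3904e-67 / (8 * 9.109e-31 * 7.0057e-17)
= 1.3760e-20 J
= 0.0859 eV

0.0859


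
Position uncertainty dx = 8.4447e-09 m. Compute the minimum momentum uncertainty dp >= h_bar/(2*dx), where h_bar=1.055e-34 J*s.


dp = h_bar / (2 * dx)
= 1.055e-34 / (2 * 8.4447e-09)
= 1.055e-34 / 1.6889e-08
= 6.2465e-27 kg*m/s

6.2465e-27


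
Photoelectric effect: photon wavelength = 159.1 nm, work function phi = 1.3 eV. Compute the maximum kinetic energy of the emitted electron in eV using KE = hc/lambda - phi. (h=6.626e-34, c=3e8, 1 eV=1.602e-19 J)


E_photon = hc / lambda
= (6.626e-34)(3e8) / (159.1e-9)
= 1.2494e-18 J
= 7.799 eV
KE = E_photon - phi
= 7.799 - 1.3
= 6.499 eV

6.499


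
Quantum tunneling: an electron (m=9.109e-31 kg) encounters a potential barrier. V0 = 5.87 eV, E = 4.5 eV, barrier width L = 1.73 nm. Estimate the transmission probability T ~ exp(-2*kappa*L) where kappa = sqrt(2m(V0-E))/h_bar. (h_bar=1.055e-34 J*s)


V0 - E = 1.37 eV = 2.1947e-19 J
kappa = sqrt(2 * m * (V0-E)) / h_bar
= sqrt(2 * 9.109e-31 * 2.1947e-19) / 1.055e-34
= 5.9936e+09 /m
2*kappa*L = 2 * 5.9936e+09 * 1.73e-9
= 20.7379
T = exp(-20.7379) = 9.854370e-10

9.854370e-10


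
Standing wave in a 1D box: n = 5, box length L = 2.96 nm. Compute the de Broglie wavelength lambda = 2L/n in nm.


lambda = 2L / n
= 2 * 2.96 / 5
= 5.92 / 5
= 1.184 nm

1.184


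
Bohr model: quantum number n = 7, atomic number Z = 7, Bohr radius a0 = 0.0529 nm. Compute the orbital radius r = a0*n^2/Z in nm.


r = a0 * n^2 / Z
= 0.0529 * 7^2 / 7
= 0.0529 * 49 / 7
= 0.3703 nm

0.3703


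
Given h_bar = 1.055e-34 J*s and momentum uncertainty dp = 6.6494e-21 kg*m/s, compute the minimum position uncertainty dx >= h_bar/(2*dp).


dx = h_bar / (2 * dp)
= 1.055e-34 / (2 * 6.6494e-21)
= 1.055e-34 / 1.3299e-20
= 7.9330e-15 m

7.9330e-15


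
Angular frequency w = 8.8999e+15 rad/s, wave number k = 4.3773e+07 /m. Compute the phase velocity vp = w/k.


vp = w / k
= 8.8999e+15 / 4.3773e+07
= 2.0332e+08 m/s

2.0332e+08


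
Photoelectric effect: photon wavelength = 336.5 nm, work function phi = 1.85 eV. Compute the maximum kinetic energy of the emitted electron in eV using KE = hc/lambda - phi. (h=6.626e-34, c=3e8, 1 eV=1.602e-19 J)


E_photon = hc / lambda
= (6.626e-34)(3e8) / (336.5e-9)
= 5.9073e-19 J
= 3.6874 eV
KE = E_photon - phi
= 3.6874 - 1.85
= 1.8374 eV

1.8374


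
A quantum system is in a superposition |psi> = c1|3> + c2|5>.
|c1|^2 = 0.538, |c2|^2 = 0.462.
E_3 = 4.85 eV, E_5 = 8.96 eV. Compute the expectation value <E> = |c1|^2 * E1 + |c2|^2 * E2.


<E> = |c1|^2 * E1 + |c2|^2 * E2
= 0.538 * 4.85 + 0.462 * 8.96
= 2.6093 + 4.1395
= 6.7488 eV

6.7488


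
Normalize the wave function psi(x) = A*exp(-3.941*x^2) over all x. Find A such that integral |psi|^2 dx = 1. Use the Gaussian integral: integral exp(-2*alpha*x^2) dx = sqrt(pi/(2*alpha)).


integral |psi|^2 dx = A^2 * sqrt(pi/(2*alpha)) = 1
A^2 = sqrt(2*alpha/pi)
= sqrt(2 * 3.941 / pi)
= 1.583957
A = sqrt(1.583957)
= 1.2586

1.2586


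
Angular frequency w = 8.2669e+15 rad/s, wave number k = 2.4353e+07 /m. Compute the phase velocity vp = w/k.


vp = w / k
= 8.2669e+15 / 2.4353e+07
= 3.3946e+08 m/s

3.3946e+08


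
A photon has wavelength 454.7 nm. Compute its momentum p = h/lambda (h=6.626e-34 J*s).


p = h / lambda
= 6.626e-34 / (454.7e-9)
= 6.626e-34 / 4.5470e-07
= 1.4572e-27 kg*m/s

1.4572e-27


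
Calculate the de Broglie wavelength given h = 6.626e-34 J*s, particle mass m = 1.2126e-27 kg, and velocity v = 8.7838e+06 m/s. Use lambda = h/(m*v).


lambda = h / (m * v)
= 6.626e-34 / (1.2126e-27 * 8.7838e+06)
= 6.626e-34 / 1.0651e-20
= 6.2209e-14 m

6.2209e-14


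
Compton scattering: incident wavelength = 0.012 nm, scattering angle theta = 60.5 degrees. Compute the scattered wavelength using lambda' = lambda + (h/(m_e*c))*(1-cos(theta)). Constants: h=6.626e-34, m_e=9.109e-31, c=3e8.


Compton wavelength: h/(m_e*c) = 2.4247e-12 m
d_lambda = 2.4247e-12 * (1 - cos(60.5 deg))
= 2.4247e-12 * 0.507576
= 1.2307e-12 m = 0.001231 nm
lambda' = 0.012 + 0.001231
= 0.013231 nm

0.013231


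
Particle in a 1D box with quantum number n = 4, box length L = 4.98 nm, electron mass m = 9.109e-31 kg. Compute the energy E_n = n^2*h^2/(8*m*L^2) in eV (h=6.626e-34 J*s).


E = n^2 * h^2 / (8 * m * L^2)
= 4^2 * (6.626e-34)^2 / (8 * 9.109e-31 * (4.98e-9)^2)
= 16 * 4.3904e-67 / (8 * 9.109e-31 * 2.4800e-17)
= 3.8869e-20 J
= 0.2426 eV

0.2426


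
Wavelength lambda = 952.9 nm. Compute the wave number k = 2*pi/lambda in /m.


k = 2 * pi / lambda
= 6.2832 / (952.9e-9)
= 6.2832 / 9.5290e-07
= 6.5938e+06 /m

6.5938e+06


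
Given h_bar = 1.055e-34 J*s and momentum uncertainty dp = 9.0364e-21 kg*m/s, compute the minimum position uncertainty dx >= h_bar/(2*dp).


dx = h_bar / (2 * dp)
= 1.055e-34 / (2 * 9.0364e-21)
= 1.055e-34 / 1.8073e-20
= 5.8375e-15 m

5.8375e-15


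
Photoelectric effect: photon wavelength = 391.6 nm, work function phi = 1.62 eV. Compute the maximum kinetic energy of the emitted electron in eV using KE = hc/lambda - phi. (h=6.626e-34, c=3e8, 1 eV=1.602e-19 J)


E_photon = hc / lambda
= (6.626e-34)(3e8) / (391.6e-9)
= 5.0761e-19 J
= 3.1686 eV
KE = E_photon - phi
= 3.1686 - 1.62
= 1.5486 eV

1.5486


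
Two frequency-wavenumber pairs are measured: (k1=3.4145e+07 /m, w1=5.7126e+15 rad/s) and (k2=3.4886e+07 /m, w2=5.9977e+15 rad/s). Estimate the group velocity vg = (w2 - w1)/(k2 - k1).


vg = (w2 - w1) / (k2 - k1)
= (5.9977e+15 - 5.7126e+15) / (3.4886e+07 - 3.4145e+07)
= 2.8510e+14 / 7.4100e+05
= 3.8475e+08 m/s

3.8475e+08


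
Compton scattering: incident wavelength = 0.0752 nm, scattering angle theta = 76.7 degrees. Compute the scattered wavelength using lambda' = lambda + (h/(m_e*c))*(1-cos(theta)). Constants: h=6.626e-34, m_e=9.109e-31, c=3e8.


Compton wavelength: h/(m_e*c) = 2.4247e-12 m
d_lambda = 2.4247e-12 * (1 - cos(76.7 deg))
= 2.4247e-12 * 0.76995
= 1.8669e-12 m = 0.001867 nm
lambda' = 0.0752 + 0.001867
= 0.077067 nm

0.077067


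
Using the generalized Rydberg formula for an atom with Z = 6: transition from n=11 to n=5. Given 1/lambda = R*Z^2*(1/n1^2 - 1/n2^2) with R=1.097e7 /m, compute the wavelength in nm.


1/lambda = R * Z^2 * (1/n1^2 - 1/n2^2)
= 1.097e7 * 6^2 * (1/5^2 - 1/11^2)
= 1.097e7 * 36 * (0.04 - 0.008264)
= 1.2533e+07 /m
lambda = 1 / 1.2533e+07
= 79.7894 nm

79.7894


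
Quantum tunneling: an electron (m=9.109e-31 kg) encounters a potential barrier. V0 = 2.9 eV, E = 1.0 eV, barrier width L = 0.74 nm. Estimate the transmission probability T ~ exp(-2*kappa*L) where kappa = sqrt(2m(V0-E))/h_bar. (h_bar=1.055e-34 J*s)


V0 - E = 1.9 eV = 3.0438e-19 J
kappa = sqrt(2 * m * (V0-E)) / h_bar
= sqrt(2 * 9.109e-31 * 3.0438e-19) / 1.055e-34
= 7.0584e+09 /m
2*kappa*L = 2 * 7.0584e+09 * 0.74e-9
= 10.4464
T = exp(-10.4464) = 2.905197e-05

2.905197e-05


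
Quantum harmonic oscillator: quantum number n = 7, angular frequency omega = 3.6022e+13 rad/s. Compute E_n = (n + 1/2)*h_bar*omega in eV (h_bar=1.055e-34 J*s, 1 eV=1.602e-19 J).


E = (n + 1/2) * h_bar * omega
= (7 + 0.5) * 1.055e-34 * 3.6022e+13
= 7.5 * 3.8003e-21
= 2.8502e-20 J
= 0.1779 eV

0.1779


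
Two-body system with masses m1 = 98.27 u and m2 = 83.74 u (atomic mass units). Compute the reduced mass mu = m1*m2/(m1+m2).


mu = m1 * m2 / (m1 + m2)
= 98.27 * 83.74 / (98.27 + 83.74)
= 8229.1298 / 182.01
= 45.2125 u

45.2125
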